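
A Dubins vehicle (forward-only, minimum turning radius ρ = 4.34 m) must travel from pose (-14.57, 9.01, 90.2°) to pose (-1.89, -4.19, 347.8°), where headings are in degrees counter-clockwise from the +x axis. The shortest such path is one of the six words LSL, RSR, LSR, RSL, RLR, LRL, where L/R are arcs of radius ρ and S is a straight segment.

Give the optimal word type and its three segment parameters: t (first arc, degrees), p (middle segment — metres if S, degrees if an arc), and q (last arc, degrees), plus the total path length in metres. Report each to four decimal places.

Let ψ = atan2(Δy, Δx) = atan2(-13.20, 12.68) = -46.1511° be the start→goal bearing.
Normalize: d = |goal − start| / ρ = 18.303617/4.34 = 4.217423, α = (θ_start − ψ) mod 360° = 136.3511° = 2.379775 rad, β = (θ_goal − ψ) mod 360° = 33.9511° = 0.592558 rad.
Common terms: sin α = 0.690238, cos α = -0.723583, sin β = 0.558485, cos β = 0.829515, cos(α−β) = -0.214735, d² = 17.786659. Work in radians in the unit-radius frame; every candidate has L = ρ·(t + p + q).
LSL: p² = 2 + d² − 2cos(α−β) + 2d(sin α − sin β) = 21.327446; p = √p² = 4.618165; φ = atan2(cos β − cos α, d + sin α − sin β) = 0.342987 rad; t = (φ − α) mod 2π = 4.246397 rad, q = (β − φ) mod 2π = 0.249571 rad → L = 4.34·(4.246397 + 4.618165 + 0.249571) = 4.34·9.114133 = 39.555337 m
RSR: p² = 2 + d² − 2cos(α−β) + 2d(sin β − sin α) = 19.104814; p = √p² = 4.370905; φ = atan2(cos α − cos β, d − sin α + sin β) = -0.363263 rad; t = (α − φ) mod 2π = 2.743038 rad, q = (φ − β) mod 2π = 5.327364 rad → L = 4.34·(2.743038 + 4.370905 + 5.327364) = 4.34·12.441308 = 53.995276 m
LSR: p² = d² − 2 + 2cos(α−β) + 2d(sin α + sin β) = 25.889971; p = √p² = 5.088219; φ = atan2(−cos α − cos β, d + sin α + sin β) − atan2(−2, p) = 0.355136 rad; t = (φ − α) mod 2π = 4.258546 rad, q = (φ − β) mod 2π = 6.045764 rad → L = 4.34·(4.258546 + 5.088219 + 6.045764) = 4.34·15.392529 = 66.803575 m
RSL: p² = d² − 2 + 2cos(α−β) − 2d(sin α + sin β) = 4.824406; p = √p² = 2.196453; φ = atan2(cos α + cos β, d − sin α − sin β) − atan2(2, p) = -0.702950 rad; t = (α − φ) mod 2π = 3.082726 rad, q = (β − φ) mod 2π = 1.295508 rad → L = 4.34·(3.082726 + 2.196453 + 1.295508) = 4.34·6.574687 = 28.534142 m
RLR: c = (6 − d² + 2cos(α−β) + 2d(sin α − sin β))/8 = -1.388102, |c| > 1 → infeasible
LRL: c = (6 − d² + 2cos(α−β) − 2d(sin α − sin β))/8 = -1.665931, |c| > 1 → infeasible
Shortest: RSL with L = 28.534142 m ≈ 28.5341 m
Convert RSL to answer units (arcs ×180/π): t = 3.082726·180/π = 176.6272°, p = ρ·p = 4.34·2.196453 = 9.5326 m, q = 1.295508·180/π = 74.2272°, L = 28.5341 m.

RSL: t = 176.6272°, p = 9.5326 m, q = 74.2272°, L = 28.5341 m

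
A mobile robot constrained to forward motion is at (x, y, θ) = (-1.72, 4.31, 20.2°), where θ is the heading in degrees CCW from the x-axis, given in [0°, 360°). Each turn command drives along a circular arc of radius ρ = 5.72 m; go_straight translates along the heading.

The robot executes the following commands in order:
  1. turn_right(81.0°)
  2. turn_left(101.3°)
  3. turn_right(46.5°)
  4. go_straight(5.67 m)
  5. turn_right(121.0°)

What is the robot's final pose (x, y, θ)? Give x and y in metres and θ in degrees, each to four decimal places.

set_pose: (x, y, θ) = (-1.7200, 4.3100, 20.2000°), ρ = 5.72
turn_right(81.0°): centre at ρ to the right, rotate −81.0° → (5.2482, 1.7324, -60.8000° ≡ 299.2000°)
turn_left(101.3°): centre at ρ to the left, rotate +101.3° → (13.9562, 0.1734, 400.5000° ≡ 40.5000°)
turn_right(46.5°): centre at ρ to the right, rotate −46.5° → (18.2689, 1.5126, -6.0000° ≡ 354.0000°)
go_straight(5.67): x += 5.67·cos θ, y += 5.67·sin θ → (23.9079, 0.9199, 354.0000°)
turn_right(121.0°): centre at ρ to the right, rotate −121.0° → (27.8782, -8.2112, 233.0000°)

(27.8782, -8.2112, 233.0000°)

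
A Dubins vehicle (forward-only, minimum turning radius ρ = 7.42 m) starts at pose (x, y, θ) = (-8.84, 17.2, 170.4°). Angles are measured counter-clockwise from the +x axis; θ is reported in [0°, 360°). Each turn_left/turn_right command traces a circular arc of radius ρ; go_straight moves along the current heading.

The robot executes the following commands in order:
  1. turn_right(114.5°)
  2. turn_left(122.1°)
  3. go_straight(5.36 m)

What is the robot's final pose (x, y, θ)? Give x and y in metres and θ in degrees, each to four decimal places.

set_pose: (x, y, θ) = (-8.8400, 17.2000, 170.4000°), ρ = 7.42
turn_right(114.5°): centre at ρ to the right, rotate −114.5° → (-13.7468, 28.6760, 55.9000°)
turn_left(122.1°): centre at ρ to the left, rotate +122.1° → (-19.6320, 40.2515, 178.0000°)
go_straight(5.36): x += 5.36·cos θ, y += 5.36·sin θ → (-24.9888, 40.4385, 178.0000°)

(-24.9888, 40.4385, 178.0000°)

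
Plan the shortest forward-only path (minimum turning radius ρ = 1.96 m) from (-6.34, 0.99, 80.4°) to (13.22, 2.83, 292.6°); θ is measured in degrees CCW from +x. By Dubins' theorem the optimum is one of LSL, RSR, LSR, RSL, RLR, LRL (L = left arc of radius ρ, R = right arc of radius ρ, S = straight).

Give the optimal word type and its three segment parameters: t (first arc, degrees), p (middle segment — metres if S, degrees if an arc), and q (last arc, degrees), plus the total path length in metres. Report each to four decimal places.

RSR: t = 75.2931°, p = 15.8810 m, q = 72.5069°, L = 20.9370 m

Let ψ = atan2(Δy, Δx) = atan2(1.84, 19.56) = 5.3740° be the start→goal bearing.
Normalize: d = |goal − start| / ρ = 19.646353/1.96 = 10.023650, α = (θ_start − ψ) mod 360° = 75.0260° = 1.309451 rad, β = (θ_goal − ψ) mod 360° = 287.2260° = 5.013040 rad.
Common terms: sin α = 0.966043, cos α = 0.258380, sin β = -0.955144, cos β = 0.296142, cos(α−β) = -0.846193, d² = 100.473553. Work in radians in the unit-radius frame; every candidate has L = ρ·(t + p + q).
LSL: p² = 2 + d² − 2cos(α−β) + 2d(sin α − sin β) = 142.680555; p = √p² = 11.944897; φ = atan2(cos β − cos α, d + sin α − sin β) = 0.003161 rad; t = (φ − α) mod 2π = 4.976895 rad, q = (β − φ) mod 2π = 5.009879 rad → L = 1.96·(4.976895 + 11.944897 + 5.009879) = 1.96·21.931671 = 42.986074 m
RSR: p² = 2 + d² − 2cos(α−β) + 2d(sin β − sin α) = 65.651323; p = √p² = 8.102550; φ = atan2(cos α − cos β, d − sin α + sin β) = -0.004660 rad; t = (α − φ) mod 2π = 1.314112 rad, q = (φ − β) mod 2π = 1.265485 rad → L = 1.96·(1.314112 + 8.102550 + 1.265485) = 1.96·10.682147 = 20.937008 m
LSR: p² = d² − 2 + 2cos(α−β) + 2d(sin α + sin β) = 96.999669; p = √p² = 9.848841; φ = atan2(−cos α − cos β, d + sin α + sin β) − atan2(−2, p) = 0.145140 rad; t = (φ − α) mod 2π = 5.118874 rad, q = (φ − β) mod 2π = 1.415286 rad → L = 1.96·(5.118874 + 9.848841 + 1.415286) = 1.96·16.383001 = 32.110682 m
RSL: p² = d² − 2 + 2cos(α−β) − 2d(sin α + sin β) = 96.562664; p = √p² = 9.826630; φ = atan2(cos α + cos β, d − sin α − sin β) − atan2(2, p) = -0.145461 rad; t = (α − φ) mod 2π = 1.454912 rad, q = (β − φ) mod 2π = 5.158501 rad → L = 1.96·(1.454912 + 9.826630 + 5.158501) = 1.96·16.440043 = 32.222485 m
RLR: c = (6 − d² + 2cos(α−β) + 2d(sin α − sin β))/8 = -7.206415, |c| > 1 → infeasible
LRL: c = (6 − d² + 2cos(α−β) − 2d(sin α − sin β))/8 = -16.835069, |c| > 1 → infeasible
Shortest: RSR with L = 20.937008 m ≈ 20.9370 m
Convert RSR to answer units (arcs ×180/π): t = 1.314112·180/π = 75.2931°, p = ρ·p = 1.96·8.102550 = 15.8810 m, q = 1.265485·180/π = 72.5069°, L = 20.9370 m.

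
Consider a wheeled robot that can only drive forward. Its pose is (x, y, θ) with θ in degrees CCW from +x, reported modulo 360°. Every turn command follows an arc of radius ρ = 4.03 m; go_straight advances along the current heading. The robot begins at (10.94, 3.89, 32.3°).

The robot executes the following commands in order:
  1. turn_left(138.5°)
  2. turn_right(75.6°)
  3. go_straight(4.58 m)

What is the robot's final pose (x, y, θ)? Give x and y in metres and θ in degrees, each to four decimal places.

(5.6467, 19.4486, 95.2000°)

set_pose: (x, y, θ) = (10.9400, 3.8900, 32.3000°), ρ = 4.03
turn_left(138.5°): centre at ρ to the left, rotate +138.5° → (9.4309, 11.2746, 170.8000°)
turn_right(75.6°): centre at ρ to the right, rotate −75.6° → (6.0618, 14.8875, 95.2000°)
go_straight(4.58): x += 4.58·cos θ, y += 4.58·sin θ → (5.6467, 19.4486, 95.2000°)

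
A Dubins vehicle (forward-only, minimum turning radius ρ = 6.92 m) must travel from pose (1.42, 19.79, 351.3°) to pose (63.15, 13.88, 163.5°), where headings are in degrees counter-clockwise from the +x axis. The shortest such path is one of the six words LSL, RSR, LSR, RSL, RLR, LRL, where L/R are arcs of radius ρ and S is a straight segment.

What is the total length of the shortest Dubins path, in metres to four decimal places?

82.6439 m

Let ψ = atan2(Δy, Δx) = atan2(-5.91, 61.73) = -5.4688° be the start→goal bearing.
Normalize: d = |goal − start| / ρ = 62.012265/6.92 = 8.961310, α = (θ_start − ψ) mod 360° = 356.7688° = 6.226790 rad, β = (θ_goal − ψ) mod 360° = 168.9688° = 2.949062 rad.
Common terms: sin α = -0.056365, cos α = 0.998410, sin β = 0.191343, cos β = -0.981523, cos(α−β) = -0.990748, d² = 80.305076. Work in radians in the unit-radius frame; every candidate has L = ρ·(t + p + q).
LSL: p² = 2 + d² − 2cos(α−β) + 2d(sin α − sin β) = 79.846984; p = √p² = 8.935714; φ = atan2(cos β − cos α, d + sin α − sin β) = -0.223430 rad; t = (φ − α) mod 2π = 6.116151 rad, q = (β − φ) mod 2π = 3.172492 rad → L = 6.92·(6.116151 + 8.935714 + 3.172492) = 6.92·18.224356 = 126.112545 m
RSR: p² = 2 + d² − 2cos(α−β) + 2d(sin β − sin α) = 88.726160; p = √p² = 9.419456; φ = atan2(cos α − cos β, d − sin α + sin β) = 0.211776 rad; t = (α − φ) mod 2π = 6.015015 rad, q = (φ − β) mod 2π = 3.545899 rad → L = 6.92·(6.015015 + 9.419456 + 3.545899) = 6.92·18.980370 = 131.344161 m
LSR: p² = d² − 2 + 2cos(α−β) + 2d(sin α + sin β) = 78.742746; p = √p² = 8.873711; φ = atan2(−cos α − cos β, d + sin α + sin β) − atan2(−2, p) = 0.219824 rad; t = (φ − α) mod 2π = 0.276219 rad, q = (φ − β) mod 2π = 3.553948 rad → L = 6.92·(0.276219 + 8.873711 + 3.553948) = 6.92·12.703878 = 87.910835 m
RSL: p² = d² − 2 + 2cos(α−β) − 2d(sin α + sin β) = 73.904415; p = √p² = 8.596768; φ = atan2(cos α + cos β, d − sin α − sin β) − atan2(2, p) = -0.226666 rad; t = (α − φ) mod 2π = 0.170271 rad, q = (β − φ) mod 2π = 3.175728 rad → L = 6.92·(0.170271 + 8.596768 + 3.175728) = 6.92·11.942767 = 82.643949 m
RLR: c = (6 − d² + 2cos(α−β) + 2d(sin α − sin β))/8 = -10.090770, |c| > 1 → infeasible
LRL: c = (6 − d² + 2cos(α−β) − 2d(sin α − sin β))/8 = -8.980873, |c| > 1 → infeasible
Shortest: RSL with L = 82.643949 m ≈ 82.6439 m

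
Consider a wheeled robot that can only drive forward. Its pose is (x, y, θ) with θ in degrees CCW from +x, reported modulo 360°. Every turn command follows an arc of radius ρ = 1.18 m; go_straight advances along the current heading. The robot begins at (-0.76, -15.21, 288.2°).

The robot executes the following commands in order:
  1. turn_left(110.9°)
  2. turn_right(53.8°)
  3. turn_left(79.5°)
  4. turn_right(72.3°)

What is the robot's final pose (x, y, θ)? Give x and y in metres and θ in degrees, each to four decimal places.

set_pose: (x, y, θ) = (-0.7600, -15.2100, 288.2000°), ρ = 1.18
turn_left(110.9°): centre at ρ to the left, rotate +110.9° → (1.1052, -15.7572, 399.1000° ≡ 39.1000°)
turn_right(53.8°): centre at ρ to the right, rotate −53.8° → (2.1488, -15.5315, -14.7000° ≡ 345.3000°)
turn_left(79.5°): centre at ρ to the left, rotate +79.5° → (3.5159, -14.8926, 424.8000° ≡ 64.8000°)
turn_right(72.3°): centre at ρ to the right, rotate −72.3° → (4.7376, -14.2251, -7.5000° ≡ 352.5000°)

(4.7376, -14.2251, 352.5000°)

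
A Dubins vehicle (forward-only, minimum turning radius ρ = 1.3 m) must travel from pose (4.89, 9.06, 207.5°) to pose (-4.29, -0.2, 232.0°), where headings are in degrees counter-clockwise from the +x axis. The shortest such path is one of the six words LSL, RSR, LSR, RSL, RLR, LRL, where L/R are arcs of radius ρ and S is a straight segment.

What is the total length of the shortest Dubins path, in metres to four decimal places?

13.0460 m

Let ψ = atan2(Δy, Δx) = atan2(-9.26, -9.18) = -134.7514° be the start→goal bearing.
Normalize: d = |goal − start| / ρ = 13.039172/1.3 = 10.030132, α = (θ_start − ψ) mod 360° = 342.2514° = 5.973414 rad, β = (θ_goal − ψ) mod 360° = 6.7514° = 0.117835 rad.
Common terms: sin α = -0.304841, cos α = 0.952403, sin β = 0.117562, cos β = 0.993066, cos(α−β) = 0.909961, d² = 100.603550. Work in radians in the unit-radius frame; every candidate has L = ρ·(t + p + q).
LSL: p² = 2 + d² − 2cos(α−β) + 2d(sin α − sin β) = 92.310118; p = √p² = 9.607815; φ = atan2(cos β − cos α, d + sin α − sin β) = 0.004232 rad; t = (φ − α) mod 2π = 0.314003 rad, q = (β − φ) mod 2π = 0.113602 rad → L = 1.3·(0.314003 + 9.607815 + 0.113602) = 1.3·10.035421 = 13.046047 m
RSR: p² = 2 + d² − 2cos(α−β) + 2d(sin β − sin α) = 109.257138; p = √p² = 10.452614; φ = atan2(cos α − cos β, d − sin α + sin β) = -0.003890 rad; t = (α − φ) mod 2π = 5.977304 rad, q = (φ − β) mod 2π = 6.161460 rad → L = 1.3·(5.977304 + 10.452614 + 6.161460) = 1.3·22.591379 = 29.368793 m
LSR: p² = d² − 2 + 2cos(α−β) + 2d(sin α + sin β) = 96.666620; p = √p² = 9.831918; φ = atan2(−cos α − cos β, d + sin α + sin β) − atan2(−2, p) = 0.005543 rad; t = (φ − α) mod 2π = 0.315314 rad, q = (φ − β) mod 2π = 6.170894 rad → L = 1.3·(0.315314 + 9.831918 + 6.170894) = 1.3·16.318126 = 21.213564 m
RSL: p² = d² − 2 + 2cos(α−β) − 2d(sin α + sin β) = 104.180326; p = √p² = 10.206876; φ = atan2(cos α + cos β, d − sin α − sin β) − atan2(2, p) = -0.005340 rad; t = (α − φ) mod 2π = 5.978754 rad, q = (β − φ) mod 2π = 0.123174 rad → L = 1.3·(5.978754 + 10.206876 + 0.123174) = 1.3·16.308805 = 21.201447 m
RLR: c = (6 − d² + 2cos(α−β) + 2d(sin α − sin β))/8 = -12.657142, |c| > 1 → infeasible
LRL: c = (6 − d² + 2cos(α−β) − 2d(sin α − sin β))/8 = -10.538765, |c| > 1 → infeasible
Shortest: LSL with L = 13.046047 m ≈ 13.0460 m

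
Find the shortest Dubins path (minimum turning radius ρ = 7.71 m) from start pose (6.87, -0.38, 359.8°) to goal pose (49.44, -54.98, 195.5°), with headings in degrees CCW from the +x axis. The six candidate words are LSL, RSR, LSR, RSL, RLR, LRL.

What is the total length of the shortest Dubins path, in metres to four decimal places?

78.6805 m

Let ψ = atan2(Δy, Δx) = atan2(-54.60, 42.57) = -52.0575° be the start→goal bearing.
Normalize: d = |goal − start| / ρ = 69.234131/7.71 = 8.979784, α = (θ_start − ψ) mod 360° = 51.8575° = 0.905084 rad, β = (θ_goal − ψ) mod 360° = 247.5575° = 4.320694 rad.
Common terms: sin α = 0.786477, cos α = 0.617619, sin β = -0.924263, cos β = -0.381756, cos(α−β) = -0.962692, d² = 80.636512. Work in radians in the unit-radius frame; every candidate has L = ρ·(t + p + q).
LSL: p² = 2 + d² − 2cos(α−β) + 2d(sin α − sin β) = 115.286054; p = √p² = 10.737134; φ = atan2(cos β − cos α, d + sin α − sin β) = -0.093211 rad; t = (φ − α) mod 2π = 5.284889 rad, q = (β − φ) mod 2π = 4.413905 rad → L = 7.71·(5.284889 + 10.737134 + 4.413905) = 7.71·20.435929 = 157.561013 m
RSR: p² = 2 + d² − 2cos(α−β) + 2d(sin β − sin α) = 53.837737; p = √p² = 7.337420; φ = atan2(cos α − cos β, d − sin α + sin β) = 0.136627 rad; t = (α − φ) mod 2π = 0.768457 rad, q = (φ − β) mod 2π = 2.099119 rad → L = 7.71·(0.768457 + 7.337420 + 2.099119) = 7.71·10.204996 = 78.680522 m
LSR: p² = d² − 2 + 2cos(α−β) + 2d(sin α + sin β) = 74.236553; p = √p² = 8.616064; φ = atan2(−cos α − cos β, d + sin α + sin β) − atan2(−2, p) = 0.201416 rad; t = (φ − α) mod 2π = 5.579517 rad, q = (φ − β) mod 2π = 2.163908 rad → L = 7.71·(5.579517 + 8.616064 + 2.163908) = 7.71·16.359489 = 126.131658 m
RSL: p² = d² − 2 + 2cos(α−β) − 2d(sin α + sin β) = 79.185705; p = √p² = 8.898635; φ = atan2(cos α + cos β, d − sin α − sin β) − atan2(2, p) = -0.195217 rad; t = (α − φ) mod 2π = 1.100301 rad, q = (β − φ) mod 2π = 4.515910 rad → L = 7.71·(1.100301 + 8.898635 + 4.515910) = 7.71·14.514846 = 111.909464 m
RLR: c = (6 − d² + 2cos(α−β) + 2d(sin α − sin β))/8 = -5.729717, |c| > 1 → infeasible
LRL: c = (6 − d² + 2cos(α−β) − 2d(sin α − sin β))/8 = -13.410757, |c| > 1 → infeasible
Shortest: RSR with L = 78.680522 m ≈ 78.6805 m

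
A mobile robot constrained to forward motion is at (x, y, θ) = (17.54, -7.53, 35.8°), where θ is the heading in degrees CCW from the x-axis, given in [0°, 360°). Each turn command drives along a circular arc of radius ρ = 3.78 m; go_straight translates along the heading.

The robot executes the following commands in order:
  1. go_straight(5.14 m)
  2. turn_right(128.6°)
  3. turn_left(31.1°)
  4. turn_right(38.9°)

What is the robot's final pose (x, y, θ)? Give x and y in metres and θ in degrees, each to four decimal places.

(28.5301, -12.2379, 259.4000°)

set_pose: (x, y, θ) = (17.5400, -7.5300, 35.8000°), ρ = 3.78
go_straight(5.14): x += 5.14·cos θ, y += 5.14·sin θ → (21.7089, -4.5233, 35.8000°)
turn_right(128.6°): centre at ρ to the right, rotate −128.6° → (27.6955, -7.7738, -92.8000° ≡ 267.2000°)
turn_left(31.1°): centre at ρ to the left, rotate +31.1° → (28.1428, -9.7505, 298.3000°)
turn_right(38.9°): centre at ρ to the right, rotate −38.9° → (28.5301, -12.2379, 259.4000°)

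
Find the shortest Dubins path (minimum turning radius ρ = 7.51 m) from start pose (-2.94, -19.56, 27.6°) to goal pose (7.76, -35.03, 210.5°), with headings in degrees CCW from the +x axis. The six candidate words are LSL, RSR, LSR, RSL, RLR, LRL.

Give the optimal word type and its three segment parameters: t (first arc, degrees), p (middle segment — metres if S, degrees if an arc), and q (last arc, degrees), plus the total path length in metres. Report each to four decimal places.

RSR: t = 62.1093°, p = 4.1370 m, q = 114.9907°, L = 27.3502 m

Let ψ = atan2(Δy, Δx) = atan2(-15.47, 10.70) = -55.3299° be the start→goal bearing.
Normalize: d = |goal − start| / ρ = 18.809862/7.51 = 2.504642, α = (θ_start − ψ) mod 360° = 82.9299° = 1.447400 rad, β = (θ_goal − ψ) mod 360° = 265.8299° = 4.639607 rad.
Common terms: sin α = 0.992396, cos α = 0.123084, sin β = -0.997353, cos β = -0.072718, cos(α−β) = -0.998719, d² = 6.273232. Work in radians in the unit-radius frame; every candidate has L = ρ·(t + p + q).
LSL: p² = 2 + d² − 2cos(α−β) + 2d(sin α − sin β) = 20.237888; p = √p² = 4.498654; φ = atan2(cos β − cos α, d + sin α − sin β) = -0.043538 rad; t = (φ − α) mod 2π = 4.792247 rad, q = (β − φ) mod 2π = 4.683145 rad → L = 7.51·(4.792247 + 4.498654 + 4.683145) = 7.51·13.974046 = 104.945089 m
RSR: p² = 2 + d² − 2cos(α−β) + 2d(sin β − sin α) = 0.303453; p = √p² = 0.550866; φ = atan2(cos α − cos β, d − sin α + sin β) = 0.363388 rad; t = (α − φ) mod 2π = 1.084011 rad, q = (φ − β) mod 2π = 2.006967 rad → L = 7.51·(1.084011 + 0.550866 + 2.006967) = 7.51·3.641844 = 27.350249 m
LSR: p² = d² − 2 + 2cos(α−β) + 2d(sin α + sin β) = 2.250966; p = √p² = 1.500322; φ = atan2(−cos α − cos β, d + sin α + sin β) − atan2(−2, p) = 0.907046 rad; t = (φ − α) mod 2π = 5.742832 rad, q = (φ − β) mod 2π = 2.550625 rad → L = 7.51·(5.742832 + 1.500322 + 2.550625) = 7.51·9.793778 = 73.551274 m
RSL: p² = d² − 2 + 2cos(α−β) − 2d(sin α + sin β) = 2.300620; p = √p² = 1.516780; φ = atan2(cos α + cos β, d − sin α − sin β) − atan2(2, p) = -0.901881 rad; t = (α − φ) mod 2π = 2.349280 rad, q = (β − φ) mod 2π = 5.541488 rad → L = 7.51·(2.349280 + 1.516780 + 5.541488) = 7.51·9.407548 = 70.650682 m
RLR: c = (6 − d² + 2cos(α−β) + 2d(sin α − sin β))/8 = 0.962068; p = 2π − arccos c = 6.006874 rad; φ = atan2(cos α − cos β, d − sin α + sin β) = 0.363388 rad; t = (α − φ + p/2) mod 2π = 4.087448 rad, q = (α − β − t + p) mod 2π = 5.010404 rad → L = 7.51·(4.087448 + 6.006874 + 5.010404) = 7.51·15.104726 = 113.436496 m
LRL: c = (6 − d² + 2cos(α−β) − 2d(sin α − sin β))/8 = -1.529736, |c| > 1 → infeasible
Shortest: RSR with L = 27.350249 m ≈ 27.3502 m
Convert RSR to answer units (arcs ×180/π): t = 1.084011·180/π = 62.1093°, p = ρ·p = 7.51·0.550866 = 4.1370 m, q = 2.006967·180/π = 114.9907°, L = 27.3502 m.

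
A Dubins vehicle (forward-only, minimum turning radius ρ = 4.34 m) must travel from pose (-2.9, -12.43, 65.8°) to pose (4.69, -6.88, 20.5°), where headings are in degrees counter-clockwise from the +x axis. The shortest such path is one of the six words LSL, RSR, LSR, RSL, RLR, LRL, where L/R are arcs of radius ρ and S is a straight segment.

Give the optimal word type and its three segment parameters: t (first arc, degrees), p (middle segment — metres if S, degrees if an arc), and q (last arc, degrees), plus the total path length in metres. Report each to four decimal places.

RSR: t = 33.4413°, p = 6.0983 m, q = 11.8587°, L = 9.5296 m

Let ψ = atan2(Δy, Δx) = atan2(5.55, 7.59) = 36.1752° be the start→goal bearing.
Normalize: d = |goal − start| / ρ = 9.402691/4.34 = 2.166519, α = (θ_start − ψ) mod 360° = 29.6248° = 0.517050 rad, β = (θ_goal − ψ) mod 360° = 344.3248° = 6.009601 rad.
Common terms: sin α = 0.494318, cos α = 0.869281, sin β = -0.270184, cos β = 0.962809, cos(α−β) = 0.703395, d² = 4.693803. Work in radians in the unit-radius frame; every candidate has L = ρ·(t + p + q).
LSL: p² = 2 + d² − 2cos(α−β) + 2d(sin α − sin β) = 8.599629; p = √p² = 2.932512; φ = atan2(cos β − cos α, d + sin α − sin β) = 0.031899 rad; t = (φ − α) mod 2π = 5.798034 rad, q = (β − φ) mod 2π = 5.977702 rad → L = 4.34·(5.798034 + 2.932512 + 5.977702) = 4.34·14.708249 = 63.833800 m
RSR: p² = 2 + d² − 2cos(α−β) + 2d(sin β − sin α) = 1.974398; p = √p² = 1.405133; φ = atan2(cos α − cos β, d − sin α + sin β) = -0.066611 rad; t = (α − φ) mod 2π = 0.583661 rad, q = (φ − β) mod 2π = 0.206974 rad → L = 4.34·(0.583661 + 1.405133 + 0.206974) = 4.34·2.195767 = 9.529629 m
LSR: p² = d² − 2 + 2cos(α−β) + 2d(sin α + sin β) = 5.071773; p = √p² = 2.252060; φ = atan2(−cos α − cos β, d + sin α + sin β) − atan2(−2, p) = 0.072301 rad; t = (φ − α) mod 2π = 5.838437 rad, q = (φ − β) mod 2π = 0.345885 rad → L = 4.34·(5.838437 + 2.252060 + 0.345885) = 4.34·8.436382 = 36.613897 m
RSL: p² = d² − 2 + 2cos(α−β) − 2d(sin α + sin β) = 3.129412; p = √p² = 1.769014; φ = atan2(cos α + cos β, d − sin α − sin β) − atan2(2, p) = -0.090422 rad; t = (α − φ) mod 2π = 0.607472 rad, q = (β − φ) mod 2π = 6.100023 rad → L = 4.34·(0.607472 + 1.769014 + 6.100023) = 4.34·8.476509 = 36.788050 m
RLR: c = (6 − d² + 2cos(α−β) + 2d(sin α − sin β))/8 = 0.753200; p = 2π − arccos c = 5.565303 rad; φ = atan2(cos α − cos β, d − sin α + sin β) = -0.066611 rad; t = (α − φ + p/2) mod 2π = 3.366312 rad, q = (α − β − t + p) mod 2π = 2.989625 rad → L = 4.34·(3.366312 + 5.565303 + 2.989625) = 4.34·11.921239 = 51.738179 m
LRL: c = (6 − d² + 2cos(α−β) − 2d(sin α − sin β))/8 = -0.074954; p = 2π − arccos c = 4.637365 rad; φ = atan2(cos β − cos α, d + sin α − sin β) = 0.031899 rad; t = (φ − α + p/2) mod 2π = 1.833531 rad, q = (β − α − t + p) mod 2π = 2.013200 rad → L = 4.34·(1.833531 + 4.637365 + 2.013200) = 4.34·8.484096 = 36.820976 m
Shortest: RSR with L = 9.529629 m ≈ 9.5296 m
Convert RSR to answer units (arcs ×180/π): t = 0.583661·180/π = 33.4413°, p = ρ·p = 4.34·1.405133 = 6.0983 m, q = 0.206974·180/π = 11.8587°, L = 9.5296 m.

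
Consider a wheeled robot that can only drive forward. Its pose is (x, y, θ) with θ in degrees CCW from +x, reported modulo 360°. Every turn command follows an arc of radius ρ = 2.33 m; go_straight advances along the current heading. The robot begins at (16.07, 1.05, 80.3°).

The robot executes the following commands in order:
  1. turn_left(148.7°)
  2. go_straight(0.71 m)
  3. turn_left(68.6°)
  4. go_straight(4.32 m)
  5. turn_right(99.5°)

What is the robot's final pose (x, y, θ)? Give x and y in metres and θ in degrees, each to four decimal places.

set_pose: (x, y, θ) = (16.0700, 1.0500, 80.3000°), ρ = 2.33
turn_left(148.7°): centre at ρ to the left, rotate +148.7° → (12.0148, 2.9712, 229.0000°)
go_straight(0.71): x += 0.71·cos θ, y += 0.71·sin θ → (11.5490, 2.4354, 229.0000°)
turn_left(68.6°): centre at ρ to the left, rotate +68.6° → (11.2427, -0.1727, 297.6000°)
go_straight(4.32): x += 4.32·cos θ, y += 4.32·sin θ → (13.2441, -4.0011, 297.6000°)
turn_right(99.5°): centre at ρ to the right, rotate −99.5° → (11.9031, -7.2953, 198.1000°)

(11.9031, -7.2953, 198.1000°)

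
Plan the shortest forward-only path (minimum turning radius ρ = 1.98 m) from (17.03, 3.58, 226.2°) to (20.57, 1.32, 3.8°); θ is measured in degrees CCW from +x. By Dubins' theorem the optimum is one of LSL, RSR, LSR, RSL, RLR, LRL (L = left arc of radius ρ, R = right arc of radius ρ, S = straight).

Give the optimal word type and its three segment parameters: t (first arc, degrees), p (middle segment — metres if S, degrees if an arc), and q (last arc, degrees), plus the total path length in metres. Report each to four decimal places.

Let ψ = atan2(Δy, Δx) = atan2(-2.26, 3.54) = -32.5549° be the start→goal bearing.
Normalize: d = |goal − start| / ρ = 4.199905/1.98 = 2.121164, α = (θ_start − ψ) mod 360° = 258.7549° = 4.516125 rad, β = (θ_goal − ψ) mod 360° = 36.3549° = 0.634513 rad.
Common terms: sin α = -0.980802, cos α = -0.195006, sin β = 0.592785, cos β = 0.805361, cos(α−β) = -0.738455, d² = 4.499337. Work in radians in the unit-radius frame; every candidate has L = ρ·(t + p + q).
LSL: p² = 2 + d² − 2cos(α−β) + 2d(sin α − sin β) = 1.300575; p = √p² = 1.140428; φ = atan2(cos β − cos α, d + sin α − sin β) = 1.069970 rad; t = (φ − α) mod 2π = 2.837030 rad, q = (β − φ) mod 2π = 5.847728 rad → L = 1.98·(2.837030 + 1.140428 + 5.847728) = 1.98·9.825186 = 19.453868 m
RSR: p² = 2 + d² − 2cos(α−β) + 2d(sin β − sin α) = 14.651920; p = √p² = 3.827783; φ = atan2(cos α − cos β, d − sin α + sin β) = -0.264414 rad; t = (α − φ) mod 2π = 4.780539 rad, q = (φ − β) mod 2π = 5.384259 rad → L = 1.98·(4.780539 + 3.827783 + 5.384259) = 1.98·13.992580 = 27.705309 m
LSR: p² = d² − 2 + 2cos(α−β) + 2d(sin α + sin β) = -0.623669 < 0 → infeasible
RSL: p² = d² − 2 + 2cos(α−β) − 2d(sin α + sin β) = 2.668521; p = √p² = 1.633561; φ = atan2(cos α + cos β, d − sin α − sin β) − atan2(2, p) = -0.647293 rad; t = (α − φ) mod 2π = 5.163418 rad, q = (β − φ) mod 2π = 1.281805 rad → L = 1.98·(5.163418 + 1.633561 + 1.281805) = 1.98·8.078784 = 15.995992 m
RLR: c = (6 − d² + 2cos(α−β) + 2d(sin α − sin β))/8 = -0.831490; p = 2π − arccos c = 3.730605 rad; φ = atan2(cos α − cos β, d − sin α + sin β) = -0.264414 rad; t = (α − φ + p/2) mod 2π = 0.362656 rad, q = (α − β − t + p) mod 2π = 0.966376 rad → L = 1.98·(0.362656 + 3.730605 + 0.966376) = 1.98·5.059636 = 10.018080 m
LRL: c = (6 − d² + 2cos(α−β) − 2d(sin α − sin β))/8 = 0.837428; p = 2π − arccos c = 5.704949 rad; φ = atan2(cos β − cos α, d + sin α − sin β) = 1.069970 rad; t = (φ − α + p/2) mod 2π = 5.689505 rad, q = (β − α − t + p) mod 2π = 2.417017 rad → L = 1.98·(5.689505 + 5.704949 + 2.417017) = 1.98·13.811472 = 27.346714 m
Shortest: RLR with L = 10.018080 m ≈ 10.0181 m
Convert RLR to answer units (arcs ×180/π): t = 0.362656·180/π = 20.7787°, p = 3.730605·180/π = 213.7479°, q = 0.966376·180/π = 55.3692°, L = 10.0181 m.

RLR: t = 20.7787°, p = 213.7479°, q = 55.3692°, L = 10.0181 m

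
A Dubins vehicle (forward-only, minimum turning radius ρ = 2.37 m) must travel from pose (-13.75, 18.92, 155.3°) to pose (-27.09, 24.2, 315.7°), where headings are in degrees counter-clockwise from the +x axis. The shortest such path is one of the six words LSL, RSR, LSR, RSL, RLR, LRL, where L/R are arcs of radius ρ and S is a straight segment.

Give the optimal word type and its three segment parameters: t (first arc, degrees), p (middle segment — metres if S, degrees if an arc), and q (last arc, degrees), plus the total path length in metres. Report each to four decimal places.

Let ψ = atan2(Δy, Δx) = atan2(5.28, -13.34) = 158.4062° be the start→goal bearing.
Normalize: d = |goal − start| / ρ = 14.346916/2.37 = 6.053551, α = (θ_start − ψ) mod 360° = 356.8938° = 6.228971 rad, β = (θ_goal − ψ) mod 360° = 157.2938° = 2.745294 rad.
Common terms: sin α = -0.054188, cos α = 0.998531, sin β = 0.386006, cos β = -0.922496, cos(α−β) = -0.942057, d² = 36.645481. Work in radians in the unit-radius frame; every candidate has L = ρ·(t + p + q).
LSL: p² = 2 + d² − 2cos(α−β) + 2d(sin α − sin β) = 35.200122; p = √p² = 5.932969; φ = atan2(cos β − cos α, d + sin α − sin β) = -0.329731 rad; t = (φ − α) mod 2π = 6.007668 rad, q = (β − φ) mod 2π = 3.075025 rad → L = 2.37·(6.007668 + 5.932969 + 3.075025) = 2.37·15.015663 = 35.587120 m
RSR: p² = 2 + d² − 2cos(α−β) + 2d(sin β − sin α) = 45.859069; p = √p² = 6.771932; φ = atan2(cos α − cos β, d − sin α + sin β) = 0.287624 rad; t = (α − φ) mod 2π = 5.941347 rad, q = (φ − β) mod 2π = 3.825515 rad → L = 2.37·(5.941347 + 6.771932 + 3.825515) = 2.37·16.538795 = 39.196944 m
LSR: p² = d² − 2 + 2cos(α−β) + 2d(sin α + sin β) = 36.778732; p = √p² = 6.064547; φ = atan2(−cos α − cos β, d + sin α + sin β) − atan2(−2, p) = 0.306647 rad; t = (φ − α) mod 2π = 0.360861 rad, q = (φ − β) mod 2π = 3.844538 rad → L = 2.37·(0.360861 + 6.064547 + 3.844538) = 2.37·10.269947 = 24.339773 m
RSL: p² = d² − 2 + 2cos(α−β) − 2d(sin α + sin β) = 28.744000; p = √p² = 5.361343; φ = atan2(cos α + cos β, d − sin α − sin β) − atan2(2, p) = -0.343764 rad; t = (α − φ) mod 2π = 0.289550 rad, q = (β − φ) mod 2π = 3.089058 rad → L = 2.37·(0.289550 + 5.361343 + 3.089058) = 2.37·8.739951 = 20.713684 m
RLR: c = (6 − d² + 2cos(α−β) + 2d(sin α − sin β))/8 = -4.732384, |c| > 1 → infeasible
LRL: c = (6 − d² + 2cos(α−β) − 2d(sin α − sin β))/8 = -3.400015, |c| > 1 → infeasible
Shortest: RSL with L = 20.713684 m ≈ 20.7137 m
Convert RSL to answer units (arcs ×180/π): t = 0.289550·180/π = 16.5900°, p = ρ·p = 2.37·5.361343 = 12.7064 m, q = 3.089058·180/π = 176.9900°, L = 20.7137 m.

RSL: t = 16.5900°, p = 12.7064 m, q = 176.9900°, L = 20.7137 m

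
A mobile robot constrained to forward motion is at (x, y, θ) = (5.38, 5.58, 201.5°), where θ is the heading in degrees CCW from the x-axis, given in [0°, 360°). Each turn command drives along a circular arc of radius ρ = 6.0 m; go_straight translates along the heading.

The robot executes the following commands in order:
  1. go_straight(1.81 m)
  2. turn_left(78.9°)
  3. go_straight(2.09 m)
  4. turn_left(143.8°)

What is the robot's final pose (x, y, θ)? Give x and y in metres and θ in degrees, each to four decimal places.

set_pose: (x, y, θ) = (5.3800, 5.5800, 201.5000°), ρ = 6.0
go_straight(1.81): x += 1.81·cos θ, y += 1.81·sin θ → (3.6959, 4.9166, 201.5000°)
turn_left(78.9°): centre at ρ to the left, rotate +78.9° → (-0.0065, -1.7490, 280.4000°)
go_straight(2.09): x += 2.09·cos θ, y += 2.09·sin θ → (0.3708, -3.8047, 280.4000°)
turn_left(143.8°): centre at ρ to the left, rotate +143.8° → (11.6741, -5.3329, 424.2000° ≡ 64.2000°)

(11.6741, -5.3329, 64.2000°)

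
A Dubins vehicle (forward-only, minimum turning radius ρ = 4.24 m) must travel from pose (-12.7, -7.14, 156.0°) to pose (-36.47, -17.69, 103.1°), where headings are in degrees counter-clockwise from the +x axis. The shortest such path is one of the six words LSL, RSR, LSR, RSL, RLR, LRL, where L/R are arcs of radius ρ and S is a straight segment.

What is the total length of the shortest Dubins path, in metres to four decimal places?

30.8375 m

Let ψ = atan2(Δy, Δx) = atan2(-10.55, -23.77) = -156.0666° be the start→goal bearing.
Normalize: d = |goal − start| / ρ = 26.006065/4.24 = 6.133506, α = (θ_start − ψ) mod 360° = 312.0666° = 5.446590 rad, β = (θ_goal − ψ) mod 360° = 259.1666° = 4.523310 rad.
Common terms: sin α = -0.742367, cos α = 0.669994, sin β = -0.982178, cos β = -0.187954, cos(α−β) = 0.603208, d² = 37.619894. Work in radians in the unit-radius frame; every candidate has L = ρ·(t + p + q).
LSL: p² = 2 + d² − 2cos(α−β) + 2d(sin α − sin β) = 41.355244; p = √p² = 6.430804; φ = atan2(cos β − cos α, d + sin α − sin β) = -0.133811 rad; t = (φ − α) mod 2π = 0.702785 rad, q = (β − φ) mod 2π = 4.657122 rad → L = 4.24·(0.702785 + 6.430804 + 4.657122) = 4.24·11.790710 = 49.992612 m
RSR: p² = 2 + d² − 2cos(α−β) + 2d(sin β − sin α) = 35.471711; p = √p² = 5.955813; φ = atan2(cos α − cos β, d − sin α + sin β) = 0.144555 rad; t = (α − φ) mod 2π = 5.302034 rad, q = (φ − β) mod 2π = 1.904430 rad → L = 4.24·(5.302034 + 5.955813 + 1.904430) = 4.24·13.162278 = 55.808057 m
LSR: p² = d² − 2 + 2cos(α−β) + 2d(sin α + sin β) = 15.671303; p = √p² = 3.958700; φ = atan2(−cos α − cos β, d + sin α + sin β) − atan2(−2, p) = 0.358913 rad; t = (φ − α) mod 2π = 1.195509 rad, q = (φ − β) mod 2π = 2.118788 rad → L = 4.24·(1.195509 + 3.958700 + 2.118788) = 4.24·7.272996 = 30.837502 m
RSL: p² = d² − 2 + 2cos(α−β) − 2d(sin α + sin β) = 57.981317; p = √p² = 7.614546; φ = atan2(cos α + cos β, d − sin α − sin β) − atan2(2, p) = -0.195587 rad; t = (α − φ) mod 2π = 5.642176 rad, q = (β − φ) mod 2π = 4.718897 rad → L = 4.24·(5.642176 + 7.614546 + 4.718897) = 4.24·17.975620 = 76.216628 m
RLR: c = (6 − d² + 2cos(α−β) + 2d(sin α − sin β))/8 = -3.433964, |c| > 1 → infeasible
LRL: c = (6 − d² + 2cos(α−β) − 2d(sin α − sin β))/8 = -4.169406, |c| > 1 → infeasible
Shortest: LSR with L = 30.837502 m ≈ 30.8375 m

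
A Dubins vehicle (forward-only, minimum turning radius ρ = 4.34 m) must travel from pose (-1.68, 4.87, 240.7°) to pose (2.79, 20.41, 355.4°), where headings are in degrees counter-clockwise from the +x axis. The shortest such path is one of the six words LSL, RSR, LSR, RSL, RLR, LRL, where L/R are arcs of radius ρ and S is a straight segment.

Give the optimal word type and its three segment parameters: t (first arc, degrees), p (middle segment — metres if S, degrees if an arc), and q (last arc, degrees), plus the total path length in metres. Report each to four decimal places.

RSR: t = 191.7174°, p = 12.0476 m, q = 53.5826°, L = 30.6284 m

Let ψ = atan2(Δy, Δx) = atan2(15.54, 4.47) = 73.9524° be the start→goal bearing.
Normalize: d = |goal − start| / ρ = 16.170111/4.34 = 3.725832, α = (θ_start − ψ) mod 360° = 166.7476° = 2.910295 rad, β = (θ_goal − ψ) mod 360° = 281.4476° = 4.912187 rad.
Common terms: sin α = 0.229241, cos α = -0.973370, sin β = -0.980107, cos β = 0.198472, cos(α−β) = -0.417867, d² = 13.881825. Work in radians in the unit-radius frame; every candidate has L = ρ·(t + p + q).
LSL: p² = 2 + d² − 2cos(α−β) + 2d(sin α − sin β) = 25.729212; p = √p² = 5.072397; φ = atan2(cos β − cos α, d + sin α − sin β) = 0.233129 rad; t = (φ − α) mod 2π = 3.606020 rad, q = (β − φ) mod 2π = 4.679058 rad → L = 4.34·(3.606020 + 5.072397 + 4.679058) = 4.34·13.357475 = 57.971442 m
RSR: p² = 2 + d² − 2cos(α−β) + 2d(sin β − sin α) = 7.705906; p = √p² = 2.775951; φ = atan2(cos α − cos β, d − sin α + sin β) = -0.435805 rad; t = (α − φ) mod 2π = 3.346100 rad, q = (φ − β) mod 2π = 0.935193 rad → L = 4.34·(3.346100 + 2.775951 + 0.935193) = 4.34·7.057244 = 30.628439 m
LSR: p² = d² − 2 + 2cos(α−β) + 2d(sin α + sin β) = 5.450893; p = √p² = 2.334715; φ = atan2(−cos α − cos β, d + sin α + sin β) − atan2(−2, p) = 0.963145 rad; t = (φ − α) mod 2π = 4.336035 rad, q = (φ − β) mod 2π = 2.334143 rad → L = 4.34·(4.336035 + 2.334715 + 2.334143) = 4.34·9.004893 = 39.081234 m
RSL: p² = d² − 2 + 2cos(α−β) − 2d(sin α + sin β) = 16.641289; p = √p² = 4.079374; φ = atan2(cos α + cos β, d − sin α − sin β) − atan2(2, p) = -0.627232 rad; t = (α − φ) mod 2π = 3.537527 rad, q = (β − φ) mod 2π = 5.539419 rad → L = 4.34·(3.537527 + 4.079374 + 5.539419) = 4.34·13.156320 = 57.098427 m
RLR: c = (6 − d² + 2cos(α−β) + 2d(sin α − sin β))/8 = 0.036762; p = 2π − arccos c = 4.749159 rad; φ = atan2(cos α − cos β, d − sin α + sin β) = -0.435805 rad; t = (α − φ + p/2) mod 2π = 5.720679 rad, q = (α − β − t + p) mod 2π = 3.309772 rad → L = 4.34·(5.720679 + 4.749159 + 3.309772) = 4.34·13.779611 = 59.803510 m
LRL: c = (6 − d² + 2cos(α−β) − 2d(sin α − sin β))/8 = -2.216151, |c| > 1 → infeasible
Shortest: RSR with L = 30.628439 m ≈ 30.6284 m
Convert RSR to answer units (arcs ×180/π): t = 3.346100·180/π = 191.7174°, p = ρ·p = 4.34·2.775951 = 12.0476 m, q = 0.935193·180/π = 53.5826°, L = 30.6284 m.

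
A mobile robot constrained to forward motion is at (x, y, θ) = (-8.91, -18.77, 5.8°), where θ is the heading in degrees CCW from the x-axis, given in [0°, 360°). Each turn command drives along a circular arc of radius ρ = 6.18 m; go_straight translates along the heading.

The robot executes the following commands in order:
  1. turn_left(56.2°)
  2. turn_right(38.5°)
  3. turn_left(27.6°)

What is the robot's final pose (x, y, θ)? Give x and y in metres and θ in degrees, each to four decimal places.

(1.2597, -10.9703, 51.1000°)

set_pose: (x, y, θ) = (-8.9100, -18.7700, 5.8000°), ρ = 6.18
turn_left(56.2°): centre at ρ to the left, rotate +56.2° → (-4.0779, -15.5230, 62.0000°)
turn_right(38.5°): centre at ρ to the right, rotate −38.5° → (-1.0856, -12.7569, 23.5000°)
turn_left(27.6°): centre at ρ to the left, rotate +27.6° → (1.2597, -10.9703, 51.1000°)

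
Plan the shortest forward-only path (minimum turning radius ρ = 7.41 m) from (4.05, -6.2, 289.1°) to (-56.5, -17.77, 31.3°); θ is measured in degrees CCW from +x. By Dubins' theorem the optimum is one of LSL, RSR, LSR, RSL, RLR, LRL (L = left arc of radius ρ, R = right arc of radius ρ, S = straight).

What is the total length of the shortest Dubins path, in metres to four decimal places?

85.3934 m

Let ψ = atan2(Δy, Δx) = atan2(-11.57, -60.55) = -169.1822° be the start→goal bearing.
Normalize: d = |goal − start| / ρ = 61.645498/7.41 = 8.319230, α = (θ_start − ψ) mod 360° = 98.2822° = 1.715348 rad, β = (θ_goal − ψ) mod 360° = 200.4822° = 3.499075 rad.
Common terms: sin α = 0.989571, cos α = -0.144049, sin β = -0.349917, cos β = -0.936781, cos(α−β) = -0.211325, d² = 69.209596. Work in radians in the unit-radius frame; every candidate has L = ρ·(t + p + q).
LSL: p² = 2 + d² − 2cos(α−β) + 2d(sin α − sin β) = 93.919252; p = √p² = 9.691195; φ = atan2(cos β − cos α, d + sin α − sin β) = -0.081891 rad; t = (φ − α) mod 2π = 4.485946 rad, q = (β − φ) mod 2π = 3.580966 rad → L = 7.41·(4.485946 + 9.691195 + 3.580966) = 7.41·17.758106 = 131.587568 m
RSR: p² = 2 + d² − 2cos(α−β) + 2d(sin β − sin α) = 49.345238; p = √p² = 7.024617; φ = atan2(cos α − cos β, d − sin α + sin β) = 0.113091 rad; t = (α − φ) mod 2π = 1.602257 rad, q = (φ − β) mod 2π = 2.897202 rad → L = 7.41·(1.602257 + 7.024617 + 2.897202) = 7.41·11.524075 = 85.393399 m
LSR: p² = d² − 2 + 2cos(α−β) + 2d(sin α + sin β) = 77.429800; p = √p² = 8.799420; φ = atan2(−cos α − cos β, d + sin α + sin β) − atan2(−2, p) = 0.343554 rad; t = (φ − α) mod 2π = 4.911391 rad, q = (φ − β) mod 2π = 3.127664 rad → L = 7.41·(4.911391 + 8.799420 + 3.127664) = 7.41·16.838476 = 124.773104 m
RSL: p² = d² − 2 + 2cos(α−β) − 2d(sin α + sin β) = 56.144092; p = √p² = 7.492936; φ = atan2(cos α + cos β, d − sin α − sin β) − atan2(2, p) = -0.400660 rad; t = (α − φ) mod 2π = 2.116008 rad, q = (β − φ) mod 2π = 3.899734 rad → L = 7.41·(2.116008 + 7.492936 + 3.899734) = 7.41·13.508679 = 100.099308 m
RLR: c = (6 − d² + 2cos(α−β) + 2d(sin α − sin β))/8 = -5.168155, |c| > 1 → infeasible
LRL: c = (6 − d² + 2cos(α−β) − 2d(sin α − sin β))/8 = -10.739907, |c| > 1 → infeasible
Shortest: RSR with L = 85.393399 m ≈ 85.3934 m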